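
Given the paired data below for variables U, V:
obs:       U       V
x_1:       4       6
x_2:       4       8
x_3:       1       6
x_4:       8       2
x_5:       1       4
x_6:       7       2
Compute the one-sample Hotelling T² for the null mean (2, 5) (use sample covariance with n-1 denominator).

Step 1 — sample mean vector:
  mean(U) = (4 + 4 + 1 + 8 + 1 + 7) / 6 = 25/6 = 4.1667
  mean(V) = (6 + 8 + 6 + 2 + 4 + 2) / 6 = 28/6 = 4.6667
  x̄ = (4.1667, 4.6667),  deviation x̄ - mu_0 = (4.1667, 4.6667) - (2, 5) = (2.1667, -0.3333).

Step 2 — sample covariance matrix, S[i,j] = (1/(n-1)) · Σ_k (x_{k,i} - mean_i) · (x_{k,j} - mean_j), divisor n-1 = 5:
  S[U,U] = ((-0.1667)·(-0.1667) + (-0.1667)·(-0.1667) + (-3.1667)·(-3.1667) + (3.8333)·(3.8333) + (-3.1667)·(-3.1667) + (2.8333)·(2.8333)) / 5 = 42.8333/5 = 8.5667
  S[U,V] = ((-0.1667)·(1.3333) + (-0.1667)·(3.3333) + (-3.1667)·(1.3333) + (3.8333)·(-2.6667) + (-3.1667)·(-0.6667) + (2.8333)·(-2.6667)) / 5 = -20.6667/5 = -4.1333
  S[V,V] = ((1.3333)·(1.3333) + (3.3333)·(3.3333) + (1.3333)·(1.3333) + (-2.6667)·(-2.6667) + (-0.6667)·(-0.6667) + (-2.6667)·(-2.6667)) / 5 = 29.3333/5 = 5.8667
  S = [[8.5667, -4.1333],
 [-4.1333, 5.8667]].

Step 3 — invert S. det(S) = 8.5667·5.8667 - (-4.1333)² = 33.1733.
  S^{-1} = (1/det) · [[d, -b], [-b, a]] = [[0.1768, 0.1246],
 [0.1246, 0.2582]].

Step 4 — quadratic form (x̄ - mu_0)^T · S^{-1} · (x̄ - mu_0):
  S^{-1} · (x̄ - mu_0) = (0.3416, 0.1839),
  (x̄ - mu_0)^T · [...] = (2.1667)·(0.3416) + (-0.3333)·(0.1839) = 0.6789.

Step 5 — scale by n: T² = 6 · 0.6789 = 4.0736.

T² ≈ 4.0736


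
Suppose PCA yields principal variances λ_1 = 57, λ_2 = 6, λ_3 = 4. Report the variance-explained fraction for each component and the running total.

Step 1 — total variance = trace(Sigma) = Σ λ_i = 57 + 6 + 4 = 67.

Step 2 — fraction explained by component i = λ_i / Σ λ:
  PC1: 57/67 = 0.8507
  PC2: 6/67 = 0.0896
  PC3: 4/67 = 0.0597

Step 3 — cumulative fraction after k components = (λ_1 + ... + λ_k) / Σ λ:
  k = 1: 57/67 = 0.8507
  k = 2: (57 + 6)/67 = 63/67 = 0.9403
  k = 3: (57 + 6 + 4)/67 = 67/67 = 1

Summary (fraction, with percent):

explained: PC1 0.8507 (85.07%), PC2 0.0896 (8.96%), PC3 0.0597 (5.97%);  cumulative: 0.8507, 0.9403, 1


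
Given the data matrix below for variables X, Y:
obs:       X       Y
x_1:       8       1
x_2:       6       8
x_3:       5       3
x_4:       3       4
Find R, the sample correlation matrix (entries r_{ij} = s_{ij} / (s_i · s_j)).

Step 1 — column means:
  mean(X) = (8 + 6 + 5 + 3) / 4 = 22/4 = 5.5
  mean(Y) = (1 + 8 + 3 + 4) / 4 = 16/4 = 4

Step 2 — sample variances and covariances s[i,j] = (1/(n-1)) · Σ_k (x_{k,i} - mean_i) · (x_{k,j} - mean_j), with n-1 = 3:
  s[X,X] = ((2.5)·(2.5) + (0.5)·(0.5) + (-0.5)·(-0.5) + (-2.5)·(-2.5)) / 3 = 13/3 = 4.3333
  s[X,Y] = ((2.5)·(-3) + (0.5)·(4) + (-0.5)·(-1) + (-2.5)·(0)) / 3 = -5/3 = -1.6667
  s[Y,Y] = ((-3)·(-3) + (4)·(4) + (-1)·(-1) + (0)·(0)) / 3 = 26/3 = 8.6667
  Sample standard deviations s_i = √(s[i,i]):
  s(X) = √(4.3333) = 2.0817
  s(Y) = √(8.6667) = 2.9439

Step 3 — r_{ij} = s_{ij} / (s_i · s_j):
  r[X,X] = 1 (diagonal).
  r[X,Y] = -1.6667 / (2.0817 · 2.9439) = -1.6667 / 6.1283 = -0.272
  r[Y,Y] = 1 (diagonal).

R is symmetric with unit diagonal. Assembling:

R = [[1, -0.272],
 [-0.272, 1]]


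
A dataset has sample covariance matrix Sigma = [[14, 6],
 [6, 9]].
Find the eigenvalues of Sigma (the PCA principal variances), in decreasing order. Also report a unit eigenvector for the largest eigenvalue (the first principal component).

Step 1 — characteristic polynomial of 2×2 Sigma:
  det(Sigma - λI) = λ² - trace · λ + det = 0.
  trace = 14 + 9 = 23, det = 14·9 - (6)² = 90.
Step 2 — discriminant:
  Δ = trace² - 4·det = 529 - 360 = 169.
Step 3 — eigenvalues:
  λ = (trace ± √Δ)/2 = (23 ± 13)/2,
  λ_1 = 18,  λ_2 = 5.

Step 4 — unit eigenvector for λ_1: solve (Sigma - λ_1 I)v = 0. First row:
  (14 - 18)·v_x + (6)·v_y = 0, i.e. (-4)·v_x + (6)·v_y = 0,
  so v ∝ (b, λ_1 - a) = (6, 4) = u.
  ||u|| = √((6)² + (4)²) = √(52) ≈ 7.2111,
  v_1 = u/||u|| ≈ (0.8321, 0.5547) (||v_1|| = 1).

λ_1 = 18,  λ_2 = 5;  v_1 ≈ (0.8321, 0.5547)


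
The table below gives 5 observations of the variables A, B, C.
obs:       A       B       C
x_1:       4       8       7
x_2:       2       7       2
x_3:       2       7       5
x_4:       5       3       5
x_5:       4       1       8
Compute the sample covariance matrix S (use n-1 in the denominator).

Step 1 — column means:
  mean(A) = (4 + 2 + 2 + 5 + 4) / 5 = 17/5 = 3.4
  mean(B) = (8 + 7 + 7 + 3 + 1) / 5 = 26/5 = 5.2
  mean(C) = (7 + 2 + 5 + 5 + 8) / 5 = 27/5 = 5.4

Step 2 — sample covariance S[i,j] = (1/(n-1)) · Σ_k (x_{k,i} - mean_i) · (x_{k,j} - mean_j), with n-1 = 4.
  S[A,A] = ((0.6)·(0.6) + (-1.4)·(-1.4) + (-1.4)·(-1.4) + (1.6)·(1.6) + (0.6)·(0.6)) / 4 = 7.2/4 = 1.8
  S[A,B] = ((0.6)·(2.8) + (-1.4)·(1.8) + (-1.4)·(1.8) + (1.6)·(-2.2) + (0.6)·(-4.2)) / 4 = -9.4/4 = -2.35
  S[A,C] = ((0.6)·(1.6) + (-1.4)·(-3.4) + (-1.4)·(-0.4) + (1.6)·(-0.4) + (0.6)·(2.6)) / 4 = 7.2/4 = 1.8
  S[B,B] = ((2.8)·(2.8) + (1.8)·(1.8) + (1.8)·(1.8) + (-2.2)·(-2.2) + (-4.2)·(-4.2)) / 4 = 36.8/4 = 9.2
  S[B,C] = ((2.8)·(1.6) + (1.8)·(-3.4) + (1.8)·(-0.4) + (-2.2)·(-0.4) + (-4.2)·(2.6)) / 4 = -12.4/4 = -3.1
  S[C,C] = ((1.6)·(1.6) + (-3.4)·(-3.4) + (-0.4)·(-0.4) + (-0.4)·(-0.4) + (2.6)·(2.6)) / 4 = 21.2/4 = 5.3

S is symmetric (S[j,i] = S[i,j]). Assembling:

S = [[1.8, -2.35, 1.8],
 [-2.35, 9.2, -3.1],
 [1.8, -3.1, 5.3]]


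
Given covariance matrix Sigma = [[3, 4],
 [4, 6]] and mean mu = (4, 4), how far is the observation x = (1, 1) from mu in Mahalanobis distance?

Step 1 — centre the observation: (x - mu) = (-3, -3).

Step 2 — invert Sigma. det(Sigma) = 3·6 - (4)² = 2.
  Sigma^{-1} = (1/det) · [[d, -b], [-b, a]] = [[3, -2],
 [-2, 1.5]].

Step 3 — form the quadratic (x - mu)^T · Sigma^{-1} · (x - mu):
  Sigma^{-1} · (x - mu) = (-3, 1.5).
  (x - mu)^T · [Sigma^{-1} · (x - mu)] = (-3)·(-3) + (-3)·(1.5) = 4.5.

Step 4 — take square root: d = √(4.5) ≈ 2.1213.

d(x, mu) = √(4.5) ≈ 2.1213


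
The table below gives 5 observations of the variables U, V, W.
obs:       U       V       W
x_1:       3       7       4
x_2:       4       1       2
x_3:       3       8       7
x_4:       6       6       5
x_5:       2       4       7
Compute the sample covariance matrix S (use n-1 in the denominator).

Step 1 — column means:
  mean(U) = (3 + 4 + 3 + 6 + 2) / 5 = 18/5 = 3.6
  mean(V) = (7 + 1 + 8 + 6 + 4) / 5 = 26/5 = 5.2
  mean(W) = (4 + 2 + 7 + 5 + 7) / 5 = 25/5 = 5

Step 2 — sample covariance S[i,j] = (1/(n-1)) · Σ_k (x_{k,i} - mean_i) · (x_{k,j} - mean_j), with n-1 = 4.
  S[U,U] = ((-0.6)·(-0.6) + (0.4)·(0.4) + (-0.6)·(-0.6) + (2.4)·(2.4) + (-1.6)·(-1.6)) / 4 = 9.2/4 = 2.3
  S[U,V] = ((-0.6)·(1.8) + (0.4)·(-4.2) + (-0.6)·(2.8) + (2.4)·(0.8) + (-1.6)·(-1.2)) / 4 = -0.6/4 = -0.15
  S[U,W] = ((-0.6)·(-1) + (0.4)·(-3) + (-0.6)·(2) + (2.4)·(0) + (-1.6)·(2)) / 4 = -5/4 = -1.25
  S[V,V] = ((1.8)·(1.8) + (-4.2)·(-4.2) + (2.8)·(2.8) + (0.8)·(0.8) + (-1.2)·(-1.2)) / 4 = 30.8/4 = 7.7
  S[V,W] = ((1.8)·(-1) + (-4.2)·(-3) + (2.8)·(2) + (0.8)·(0) + (-1.2)·(2)) / 4 = 14/4 = 3.5
  S[W,W] = ((-1)·(-1) + (-3)·(-3) + (2)·(2) + (0)·(0) + (2)·(2)) / 4 = 18/4 = 4.5

S is symmetric (S[j,i] = S[i,j]). Assembling:

S = [[2.3, -0.15, -1.25],
 [-0.15, 7.7, 3.5],
 [-1.25, 3.5, 4.5]]


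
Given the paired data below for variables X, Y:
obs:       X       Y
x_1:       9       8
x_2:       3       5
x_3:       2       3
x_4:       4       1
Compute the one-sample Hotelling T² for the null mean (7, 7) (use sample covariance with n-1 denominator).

Step 1 — sample mean vector:
  mean(X) = (9 + 3 + 2 + 4) / 4 = 18/4 = 4.5
  mean(Y) = (8 + 5 + 3 + 1) / 4 = 17/4 = 4.25
  x̄ = (4.5, 4.25),  deviation x̄ - mu_0 = (4.5, 4.25) - (7, 7) = (-2.5, -2.75).

Step 2 — sample covariance matrix, S[i,j] = (1/(n-1)) · Σ_k (x_{k,i} - mean_i) · (x_{k,j} - mean_j), divisor n-1 = 3:
  S[X,X] = ((4.5)·(4.5) + (-1.5)·(-1.5) + (-2.5)·(-2.5) + (-0.5)·(-0.5)) / 3 = 29/3 = 9.6667
  S[X,Y] = ((4.5)·(3.75) + (-1.5)·(0.75) + (-2.5)·(-1.25) + (-0.5)·(-3.25)) / 3 = 20.5/3 = 6.8333
  S[Y,Y] = ((3.75)·(3.75) + (0.75)·(0.75) + (-1.25)·(-1.25) + (-3.25)·(-3.25)) / 3 = 26.75/3 = 8.9167
  S = [[9.6667, 6.8333],
 [6.8333, 8.9167]].

Step 3 — invert S. det(S) = 9.6667·8.9167 - (6.8333)² = 39.5.
  S^{-1} = (1/det) · [[d, -b], [-b, a]] = [[0.2257, -0.173],
 [-0.173, 0.2447]].

Step 4 — quadratic form (x̄ - mu_0)^T · S^{-1} · (x̄ - mu_0):
  S^{-1} · (x̄ - mu_0) = (-0.0886, -0.2405),
  (x̄ - mu_0)^T · [...] = (-2.5)·(-0.0886) + (-2.75)·(-0.2405) = 0.8829.

Step 5 — scale by n: T² = 4 · 0.8829 = 3.5316.

T² ≈ 3.5316


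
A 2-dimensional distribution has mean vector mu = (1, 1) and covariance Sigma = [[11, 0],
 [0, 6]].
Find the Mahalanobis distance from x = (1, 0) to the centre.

Step 1 — centre the observation: (x - mu) = (0, -1).

Step 2 — invert Sigma. det(Sigma) = 11·6 - (0)² = 66.
  Sigma^{-1} = (1/det) · [[d, -b], [-b, a]] = [[0.0909, 0],
 [0, 0.1667]].

Step 3 — form the quadratic (x - mu)^T · Sigma^{-1} · (x - mu):
  Sigma^{-1} · (x - mu) = (0, -0.1667).
  (x - mu)^T · [Sigma^{-1} · (x - mu)] = (0)·(0) + (-1)·(-0.1667) = 0.1667.

Step 4 — take square root: d = √(0.1667) ≈ 0.4082.

d(x, mu) = √(0.1667) ≈ 0.4082


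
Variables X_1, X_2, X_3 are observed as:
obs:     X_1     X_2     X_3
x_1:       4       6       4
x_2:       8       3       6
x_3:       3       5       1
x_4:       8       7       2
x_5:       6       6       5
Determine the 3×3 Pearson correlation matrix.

Step 1 — column means:
  mean(X_1) = (4 + 8 + 3 + 8 + 6) / 5 = 29/5 = 5.8
  mean(X_2) = (6 + 3 + 5 + 7 + 6) / 5 = 27/5 = 5.4
  mean(X_3) = (4 + 6 + 1 + 2 + 5) / 5 = 18/5 = 3.6

Step 2 — sample variances and covariances s[i,j] = (1/(n-1)) · Σ_k (x_{k,i} - mean_i) · (x_{k,j} - mean_j), with n-1 = 4:
  s[X_1,X_1] = ((-1.8)·(-1.8) + (2.2)·(2.2) + (-2.8)·(-2.8) + (2.2)·(2.2) + (0.2)·(0.2)) / 4 = 20.8/4 = 5.2
  s[X_1,X_2] = ((-1.8)·(0.6) + (2.2)·(-2.4) + (-2.8)·(-0.4) + (2.2)·(1.6) + (0.2)·(0.6)) / 4 = -1.6/4 = -0.4
  s[X_1,X_3] = ((-1.8)·(0.4) + (2.2)·(2.4) + (-2.8)·(-2.6) + (2.2)·(-1.6) + (0.2)·(1.4)) / 4 = 8.6/4 = 2.15
  s[X_2,X_2] = ((0.6)·(0.6) + (-2.4)·(-2.4) + (-0.4)·(-0.4) + (1.6)·(1.6) + (0.6)·(0.6)) / 4 = 9.2/4 = 2.3
  s[X_2,X_3] = ((0.6)·(0.4) + (-2.4)·(2.4) + (-0.4)·(-2.6) + (1.6)·(-1.6) + (0.6)·(1.4)) / 4 = -6.2/4 = -1.55
  s[X_3,X_3] = ((0.4)·(0.4) + (2.4)·(2.4) + (-2.6)·(-2.6) + (-1.6)·(-1.6) + (1.4)·(1.4)) / 4 = 17.2/4 = 4.3
  Sample standard deviations s_i = √(s[i,i]):
  s(X_1) = √(5.2) = 2.2804
  s(X_2) = √(2.3) = 1.5166
  s(X_3) = √(4.3) = 2.0736

Step 3 — r_{ij} = s_{ij} / (s_i · s_j):
  r[X_1,X_1] = 1 (diagonal).
  r[X_1,X_2] = -0.4 / (2.2804 · 1.5166) = -0.4 / 3.4583 = -0.1157
  r[X_1,X_3] = 2.15 / (2.2804 · 2.0736) = 2.15 / 4.7286 = 0.4547
  r[X_2,X_2] = 1 (diagonal).
  r[X_2,X_3] = -1.55 / (1.5166 · 2.0736) = -1.55 / 3.1448 = -0.4929
  r[X_3,X_3] = 1 (diagonal).

R is symmetric with unit diagonal. Assembling:

R = [[1, -0.1157, 0.4547],
 [-0.1157, 1, -0.4929],
 [0.4547, -0.4929, 1]]


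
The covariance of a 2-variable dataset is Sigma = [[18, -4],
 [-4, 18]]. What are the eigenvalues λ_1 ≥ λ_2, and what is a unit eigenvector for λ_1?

Step 1 — characteristic polynomial of 2×2 Sigma:
  det(Sigma - λI) = λ² - trace · λ + det = 0.
  trace = 18 + 18 = 36, det = 18·18 - (-4)² = 308.
Step 2 — discriminant:
  Δ = trace² - 4·det = 1296 - 1232 = 64.
Step 3 — eigenvalues:
  λ = (trace ± √Δ)/2 = (36 ± 8)/2,
  λ_1 = 22,  λ_2 = 14.

Step 4 — unit eigenvector for λ_1: solve (Sigma - λ_1 I)v = 0. First row:
  (18 - 22)·v_x + (-4)·v_y = 0, i.e. (-4)·v_x + (-4)·v_y = 0,
  so v ∝ (b, λ_1 - a) = (-4, 4); multiply by -1 so the first entry is positive: u = (4, -4).
  ||u|| = √((4)² + (-4)²) = √(32) ≈ 5.6569,
  v_1 = u/||u|| ≈ (0.7071, -0.7071) (||v_1|| = 1).

λ_1 = 22,  λ_2 = 14;  v_1 ≈ (0.7071, -0.7071)


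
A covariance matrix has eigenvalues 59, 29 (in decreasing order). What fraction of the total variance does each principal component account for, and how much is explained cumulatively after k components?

Step 1 — total variance = trace(Sigma) = Σ λ_i = 59 + 29 = 88.

Step 2 — fraction explained by component i = λ_i / Σ λ:
  PC1: 59/88 = 0.6705
  PC2: 29/88 = 0.3295

Step 3 — cumulative fraction after k components = (λ_1 + ... + λ_k) / Σ λ:
  k = 1: 59/88 = 0.6705
  k = 2: (59 + 29)/88 = 88/88 = 1

Summary (fraction, with percent):

explained: PC1 0.6705 (67.05%), PC2 0.3295 (32.95%);  cumulative: 0.6705, 1


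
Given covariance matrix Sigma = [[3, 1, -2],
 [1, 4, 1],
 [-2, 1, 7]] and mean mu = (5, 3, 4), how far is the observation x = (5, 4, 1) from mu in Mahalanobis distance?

Step 1 — centre the observation: (x - mu) = (0, 1, -3).

Step 2 — invert Sigma (cofactor / det for 3×3, or solve directly):
  Sigma^{-1} = [[0.5, -0.1667, 0.1667],
 [-0.1667, 0.3148, -0.0926],
 [0.1667, -0.0926, 0.2037]].

Step 3 — form the quadratic (x - mu)^T · Sigma^{-1} · (x - mu):
  Sigma^{-1} · (x - mu) = (-0.6667, 0.5926, -0.7037).
  (x - mu)^T · [Sigma^{-1} · (x - mu)] = (0)·(-0.6667) + (1)·(0.5926) + (-3)·(-0.7037) = 2.7037.

Step 4 — take square root: d = √(2.7037) ≈ 1.6443.

d(x, mu) = √(2.7037) ≈ 1.6443


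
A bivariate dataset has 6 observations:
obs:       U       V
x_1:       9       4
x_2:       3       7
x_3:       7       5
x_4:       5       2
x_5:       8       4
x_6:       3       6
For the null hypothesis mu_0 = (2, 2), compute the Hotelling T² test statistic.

Step 1 — sample mean vector:
  mean(U) = (9 + 3 + 7 + 5 + 8 + 3) / 6 = 35/6 = 5.8333
  mean(V) = (4 + 7 + 5 + 2 + 4 + 6) / 6 = 28/6 = 4.6667
  x̄ = (5.8333, 4.6667),  deviation x̄ - mu_0 = (5.8333, 4.6667) - (2, 2) = (3.8333, 2.6667).

Step 2 — sample covariance matrix, S[i,j] = (1/(n-1)) · Σ_k (x_{k,i} - mean_i) · (x_{k,j} - mean_j), divisor n-1 = 5:
  S[U,U] = ((3.1667)·(3.1667) + (-2.8333)·(-2.8333) + (1.1667)·(1.1667) + (-0.8333)·(-0.8333) + (2.1667)·(2.1667) + (-2.8333)·(-2.8333)) / 5 = 32.8333/5 = 6.5667
  S[U,V] = ((3.1667)·(-0.6667) + (-2.8333)·(2.3333) + (1.1667)·(0.3333) + (-0.8333)·(-2.6667) + (2.1667)·(-0.6667) + (-2.8333)·(1.3333)) / 5 = -11.3333/5 = -2.2667
  S[V,V] = ((-0.6667)·(-0.6667) + (2.3333)·(2.3333) + (0.3333)·(0.3333) + (-2.6667)·(-2.6667) + (-0.6667)·(-0.6667) + (1.3333)·(1.3333)) / 5 = 15.3333/5 = 3.0667
  S = [[6.5667, -2.2667],
 [-2.2667, 3.0667]].

Step 3 — invert S. det(S) = 6.5667·3.0667 - (-2.2667)² = 15.
  S^{-1} = (1/det) · [[d, -b], [-b, a]] = [[0.2044, 0.1511],
 [0.1511, 0.4378]].

Step 4 — quadratic form (x̄ - mu_0)^T · S^{-1} · (x̄ - mu_0):
  S^{-1} · (x̄ - mu_0) = (1.1867, 1.7467),
  (x̄ - mu_0)^T · [...] = (3.8333)·(1.1867) + (2.6667)·(1.7467) = 9.2067.

Step 5 — scale by n: T² = 6 · 9.2067 = 55.24.

T² ≈ 55.24


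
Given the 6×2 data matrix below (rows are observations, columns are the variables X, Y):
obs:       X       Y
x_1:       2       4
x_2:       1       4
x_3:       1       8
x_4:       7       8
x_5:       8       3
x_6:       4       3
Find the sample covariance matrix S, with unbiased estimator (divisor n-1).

Step 1 — column means:
  mean(X) = (2 + 1 + 1 + 7 + 8 + 4) / 6 = 23/6 = 3.8333
  mean(Y) = (4 + 4 + 8 + 8 + 3 + 3) / 6 = 30/6 = 5

Step 2 — sample covariance S[i,j] = (1/(n-1)) · Σ_k (x_{k,i} - mean_i) · (x_{k,j} - mean_j), with n-1 = 5.
  S[X,X] = ((-1.8333)·(-1.8333) + (-2.8333)·(-2.8333) + (-2.8333)·(-2.8333) + (3.1667)·(3.1667) + (4.1667)·(4.1667) + (0.1667)·(0.1667)) / 5 = 46.8333/5 = 9.3667
  S[X,Y] = ((-1.8333)·(-1) + (-2.8333)·(-1) + (-2.8333)·(3) + (3.1667)·(3) + (4.1667)·(-2) + (0.1667)·(-2)) / 5 = -3/5 = -0.6
  S[Y,Y] = ((-1)·(-1) + (-1)·(-1) + (3)·(3) + (3)·(3) + (-2)·(-2) + (-2)·(-2)) / 5 = 28/5 = 5.6

S is symmetric (S[j,i] = S[i,j]). Assembling:

S = [[9.3667, -0.6],
 [-0.6, 5.6]]


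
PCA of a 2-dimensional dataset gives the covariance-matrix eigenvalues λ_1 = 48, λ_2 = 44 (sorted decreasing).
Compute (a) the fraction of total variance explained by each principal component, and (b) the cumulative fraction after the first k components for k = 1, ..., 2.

Step 1 — total variance = trace(Sigma) = Σ λ_i = 48 + 44 = 92.

Step 2 — fraction explained by component i = λ_i / Σ λ:
  PC1: 48/92 = 0.5217
  PC2: 44/92 = 0.4783

Step 3 — cumulative fraction after k components = (λ_1 + ... + λ_k) / Σ λ:
  k = 1: 48/92 = 0.5217
  k = 2: (48 + 44)/92 = 92/92 = 1

Summary (fraction, with percent):

explained: PC1 0.5217 (52.17%), PC2 0.4783 (47.83%);  cumulative: 0.5217, 1


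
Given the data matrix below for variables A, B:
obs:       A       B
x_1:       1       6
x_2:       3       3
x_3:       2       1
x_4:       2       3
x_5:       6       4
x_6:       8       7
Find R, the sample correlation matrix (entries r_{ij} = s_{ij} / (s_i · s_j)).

Step 1 — column means:
  mean(A) = (1 + 3 + 2 + 2 + 6 + 8) / 6 = 22/6 = 3.6667
  mean(B) = (6 + 3 + 1 + 3 + 4 + 7) / 6 = 24/6 = 4

Step 2 — sample variances and covariances s[i,j] = (1/(n-1)) · Σ_k (x_{k,i} - mean_i) · (x_{k,j} - mean_j), with n-1 = 5:
  s[A,A] = ((-2.6667)·(-2.6667) + (-0.6667)·(-0.6667) + (-1.6667)·(-1.6667) + (-1.6667)·(-1.6667) + (2.3333)·(2.3333) + (4.3333)·(4.3333)) / 5 = 37.3333/5 = 7.4667
  s[A,B] = ((-2.6667)·(2) + (-0.6667)·(-1) + (-1.6667)·(-3) + (-1.6667)·(-1) + (2.3333)·(0) + (4.3333)·(3)) / 5 = 15/5 = 3
  s[B,B] = ((2)·(2) + (-1)·(-1) + (-3)·(-3) + (-1)·(-1) + (0)·(0) + (3)·(3)) / 5 = 24/5 = 4.8
  Sample standard deviations s_i = √(s[i,i]):
  s(A) = √(7.4667) = 2.7325
  s(B) = √(4.8) = 2.1909

Step 3 — r_{ij} = s_{ij} / (s_i · s_j):
  r[A,A] = 1 (diagonal).
  r[A,B] = 3 / (2.7325 · 2.1909) = 3 / 5.9867 = 0.5011
  r[B,B] = 1 (diagonal).

R is symmetric with unit diagonal. Assembling:

R = [[1, 0.5011],
 [0.5011, 1]]


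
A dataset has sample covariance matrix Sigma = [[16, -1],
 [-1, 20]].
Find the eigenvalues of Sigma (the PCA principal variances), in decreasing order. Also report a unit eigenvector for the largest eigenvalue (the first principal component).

Step 1 — characteristic polynomial of 2×2 Sigma:
  det(Sigma - λI) = λ² - trace · λ + det = 0.
  trace = 16 + 20 = 36, det = 16·20 - (-1)² = 319.
Step 2 — discriminant:
  Δ = trace² - 4·det = 1296 - 1276 = 20.
Step 3 — eigenvalues:
  λ = (trace ± √Δ)/2 = (36 ± 4.4721)/2,
  λ_1 = 20.2361,  λ_2 = 15.7639.

Step 4 — unit eigenvector for λ_1: solve (Sigma - λ_1 I)v = 0. First row:
  (16 - 20.2361)·v_x + (-1)·v_y = 0, i.e. (-4.2361)·v_x + (-1)·v_y = 0,
  so v ∝ (b, λ_1 - a) = (-1, 4.2361); multiply by -1 so the first entry is positive: u = (1, -4.2361).
  ||u|| = √((1)² + (-4.2361)²) = √(18.9443) ≈ 4.3525,
  v_1 = u/||u|| ≈ (0.2298, -0.9732) (||v_1|| = 1).

λ_1 = 20.2361,  λ_2 = 15.7639;  v_1 ≈ (0.2298, -0.9732)


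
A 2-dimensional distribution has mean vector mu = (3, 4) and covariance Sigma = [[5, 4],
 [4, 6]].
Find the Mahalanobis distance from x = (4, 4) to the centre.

Step 1 — centre the observation: (x - mu) = (1, 0).

Step 2 — invert Sigma. det(Sigma) = 5·6 - (4)² = 14.
  Sigma^{-1} = (1/det) · [[d, -b], [-b, a]] = [[0.4286, -0.2857],
 [-0.2857, 0.3571]].

Step 3 — form the quadratic (x - mu)^T · Sigma^{-1} · (x - mu):
  Sigma^{-1} · (x - mu) = (0.4286, -0.2857).
  (x - mu)^T · [Sigma^{-1} · (x - mu)] = (1)·(0.4286) + (0)·(-0.2857) = 0.4286.

Step 4 — take square root: d = √(0.4286) ≈ 0.6547.

d(x, mu) = √(0.4286) ≈ 0.6547


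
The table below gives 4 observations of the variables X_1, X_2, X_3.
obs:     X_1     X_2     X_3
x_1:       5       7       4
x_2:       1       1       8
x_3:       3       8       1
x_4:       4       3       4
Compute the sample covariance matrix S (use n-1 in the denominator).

Step 1 — column means:
  mean(X_1) = (5 + 1 + 3 + 4) / 4 = 13/4 = 3.25
  mean(X_2) = (7 + 1 + 8 + 3) / 4 = 19/4 = 4.75
  mean(X_3) = (4 + 8 + 1 + 4) / 4 = 17/4 = 4.25

Step 2 — sample covariance S[i,j] = (1/(n-1)) · Σ_k (x_{k,i} - mean_i) · (x_{k,j} - mean_j), with n-1 = 3.
  S[X_1,X_1] = ((1.75)·(1.75) + (-2.25)·(-2.25) + (-0.25)·(-0.25) + (0.75)·(0.75)) / 3 = 8.75/3 = 2.9167
  S[X_1,X_2] = ((1.75)·(2.25) + (-2.25)·(-3.75) + (-0.25)·(3.25) + (0.75)·(-1.75)) / 3 = 10.25/3 = 3.4167
  S[X_1,X_3] = ((1.75)·(-0.25) + (-2.25)·(3.75) + (-0.25)·(-3.25) + (0.75)·(-0.25)) / 3 = -8.25/3 = -2.75
  S[X_2,X_2] = ((2.25)·(2.25) + (-3.75)·(-3.75) + (3.25)·(3.25) + (-1.75)·(-1.75)) / 3 = 32.75/3 = 10.9167
  S[X_2,X_3] = ((2.25)·(-0.25) + (-3.75)·(3.75) + (3.25)·(-3.25) + (-1.75)·(-0.25)) / 3 = -24.75/3 = -8.25
  S[X_3,X_3] = ((-0.25)·(-0.25) + (3.75)·(3.75) + (-3.25)·(-3.25) + (-0.25)·(-0.25)) / 3 = 24.75/3 = 8.25

S is symmetric (S[j,i] = S[i,j]). Assembling:

S = [[2.9167, 3.4167, -2.75],
 [3.4167, 10.9167, -8.25],
 [-2.75, -8.25, 8.25]]


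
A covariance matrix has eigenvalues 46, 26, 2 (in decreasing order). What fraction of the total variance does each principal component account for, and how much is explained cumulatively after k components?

Step 1 — total variance = trace(Sigma) = Σ λ_i = 46 + 26 + 2 = 74.

Step 2 — fraction explained by component i = λ_i / Σ λ:
  PC1: 46/74 = 0.6216
  PC2: 26/74 = 0.3514
  PC3: 2/74 = 0.027

Step 3 — cumulative fraction after k components = (λ_1 + ... + λ_k) / Σ λ:
  k = 1: 46/74 = 0.6216
  k = 2: (46 + 26)/74 = 72/74 = 0.973
  k = 3: (46 + 26 + 2)/74 = 74/74 = 1

Summary (fraction, with percent):

explained: PC1 0.6216 (62.16%), PC2 0.3514 (35.14%), PC3 0.027 (2.7%);  cumulative: 0.6216, 0.973, 1


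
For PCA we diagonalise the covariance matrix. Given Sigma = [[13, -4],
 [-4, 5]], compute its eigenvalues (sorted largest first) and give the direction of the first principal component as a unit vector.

Step 1 — characteristic polynomial of 2×2 Sigma:
  det(Sigma - λI) = λ² - trace · λ + det = 0.
  trace = 13 + 5 = 18, det = 13·5 - (-4)² = 49.
Step 2 — discriminant:
  Δ = trace² - 4·det = 324 - 196 = 128.
Step 3 — eigenvalues:
  λ = (trace ± √Δ)/2 = (18 ± 11.3137)/2,
  λ_1 = 14.6569,  λ_2 = 3.3431.

Step 4 — unit eigenvector for λ_1: solve (Sigma - λ_1 I)v = 0. First row:
  (13 - 14.6569)·v_x + (-4)·v_y = 0, i.e. (-1.6569)·v_x + (-4)·v_y = 0,
  so v ∝ (b, λ_1 - a) = (-4, 1.6569); multiply by -1 so the first entry is positive: u = (4, -1.6569).
  ||u|| = √((4)² + (-1.6569)²) = √(18.7452) ≈ 4.3296,
  v_1 = u/||u|| ≈ (0.9239, -0.3827) (||v_1|| = 1).

λ_1 = 14.6569,  λ_2 = 3.3431;  v_1 ≈ (0.9239, -0.3827)


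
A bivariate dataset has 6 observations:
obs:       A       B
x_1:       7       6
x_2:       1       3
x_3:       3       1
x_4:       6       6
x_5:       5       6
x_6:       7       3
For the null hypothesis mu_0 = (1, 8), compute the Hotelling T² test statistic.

Step 1 — sample mean vector:
  mean(A) = (7 + 1 + 3 + 6 + 5 + 7) / 6 = 29/6 = 4.8333
  mean(B) = (6 + 3 + 1 + 6 + 6 + 3) / 6 = 25/6 = 4.1667
  x̄ = (4.8333, 4.1667),  deviation x̄ - mu_0 = (4.8333, 4.1667) - (1, 8) = (3.8333, -3.8333).

Step 2 — sample covariance matrix, S[i,j] = (1/(n-1)) · Σ_k (x_{k,i} - mean_i) · (x_{k,j} - mean_j), divisor n-1 = 5:
  S[A,A] = ((2.1667)·(2.1667) + (-3.8333)·(-3.8333) + (-1.8333)·(-1.8333) + (1.1667)·(1.1667) + (0.1667)·(0.1667) + (2.1667)·(2.1667)) / 5 = 28.8333/5 = 5.7667
  S[A,B] = ((2.1667)·(1.8333) + (-3.8333)·(-1.1667) + (-1.8333)·(-3.1667) + (1.1667)·(1.8333) + (0.1667)·(1.8333) + (2.1667)·(-1.1667)) / 5 = 14.1667/5 = 2.8333
  S[B,B] = ((1.8333)·(1.8333) + (-1.1667)·(-1.1667) + (-3.1667)·(-3.1667) + (1.8333)·(1.8333) + (1.8333)·(1.8333) + (-1.1667)·(-1.1667)) / 5 = 22.8333/5 = 4.5667
  S = [[5.7667, 2.8333],
 [2.8333, 4.5667]].

Step 3 — invert S. det(S) = 5.7667·4.5667 - (2.8333)² = 18.3067.
  S^{-1} = (1/det) · [[d, -b], [-b, a]] = [[0.2495, -0.1548],
 [-0.1548, 0.315]].

Step 4 — quadratic form (x̄ - mu_0)^T · S^{-1} · (x̄ - mu_0):
  S^{-1} · (x̄ - mu_0) = (1.5495, -1.8008),
  (x̄ - mu_0)^T · [...] = (3.8333)·(1.5495) + (-3.8333)·(-1.8008) = 12.8429.

Step 5 — scale by n: T² = 6 · 12.8429 = 77.0575.

T² ≈ 77.0575


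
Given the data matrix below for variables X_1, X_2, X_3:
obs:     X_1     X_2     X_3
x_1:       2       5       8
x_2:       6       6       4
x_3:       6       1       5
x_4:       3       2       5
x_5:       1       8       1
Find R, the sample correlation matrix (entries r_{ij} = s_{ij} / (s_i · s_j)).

Step 1 — column means:
  mean(X_1) = (2 + 6 + 6 + 3 + 1) / 5 = 18/5 = 3.6
  mean(X_2) = (5 + 6 + 1 + 2 + 8) / 5 = 22/5 = 4.4
  mean(X_3) = (8 + 4 + 5 + 5 + 1) / 5 = 23/5 = 4.6

Step 2 — sample variances and covariances s[i,j] = (1/(n-1)) · Σ_k (x_{k,i} - mean_i) · (x_{k,j} - mean_j), with n-1 = 4:
  s[X_1,X_1] = ((-1.6)·(-1.6) + (2.4)·(2.4) + (2.4)·(2.4) + (-0.6)·(-0.6) + (-2.6)·(-2.6)) / 4 = 21.2/4 = 5.3
  s[X_1,X_2] = ((-1.6)·(0.6) + (2.4)·(1.6) + (2.4)·(-3.4) + (-0.6)·(-2.4) + (-2.6)·(3.6)) / 4 = -13.2/4 = -3.3
  s[X_1,X_3] = ((-1.6)·(3.4) + (2.4)·(-0.6) + (2.4)·(0.4) + (-0.6)·(0.4) + (-2.6)·(-3.6)) / 4 = 3.2/4 = 0.8
  s[X_2,X_2] = ((0.6)·(0.6) + (1.6)·(1.6) + (-3.4)·(-3.4) + (-2.4)·(-2.4) + (3.6)·(3.6)) / 4 = 33.2/4 = 8.3
  s[X_2,X_3] = ((0.6)·(3.4) + (1.6)·(-0.6) + (-3.4)·(0.4) + (-2.4)·(0.4) + (3.6)·(-3.6)) / 4 = -14.2/4 = -3.55
  s[X_3,X_3] = ((3.4)·(3.4) + (-0.6)·(-0.6) + (0.4)·(0.4) + (0.4)·(0.4) + (-3.6)·(-3.6)) / 4 = 25.2/4 = 6.3
  Sample standard deviations s_i = √(s[i,i]):
  s(X_1) = √(5.3) = 2.3022
  s(X_2) = √(8.3) = 2.881
  s(X_3) = √(6.3) = 2.51

Step 3 — r_{ij} = s_{ij} / (s_i · s_j):
  r[X_1,X_1] = 1 (diagonal).
  r[X_1,X_2] = -3.3 / (2.3022 · 2.881) = -3.3 / 6.6325 = -0.4976
  r[X_1,X_3] = 0.8 / (2.3022 · 2.51) = 0.8 / 5.7784 = 0.1384
  r[X_2,X_2] = 1 (diagonal).
  r[X_2,X_3] = -3.55 / (2.881 · 2.51) = -3.55 / 7.2312 = -0.4909
  r[X_3,X_3] = 1 (diagonal).

R is symmetric with unit diagonal. Assembling:

R = [[1, -0.4976, 0.1384],
 [-0.4976, 1, -0.4909],
 [0.1384, -0.4909, 1]]


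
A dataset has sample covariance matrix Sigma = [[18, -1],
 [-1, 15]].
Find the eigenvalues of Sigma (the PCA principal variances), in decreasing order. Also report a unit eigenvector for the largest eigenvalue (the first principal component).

Step 1 — characteristic polynomial of 2×2 Sigma:
  det(Sigma - λI) = λ² - trace · λ + det = 0.
  trace = 18 + 15 = 33, det = 18·15 - (-1)² = 269.
Step 2 — discriminant:
  Δ = trace² - 4·det = 1089 - 1076 = 13.
Step 3 — eigenvalues:
  λ = (trace ± √Δ)/2 = (33 ± 3.6056)/2,
  λ_1 = 18.3028,  λ_2 = 14.6972.

Step 4 — unit eigenvector for λ_1: solve (Sigma - λ_1 I)v = 0. First row:
  (18 - 18.3028)·v_x + (-1)·v_y = 0, i.e. (-0.3028)·v_x + (-1)·v_y = 0,
  so v ∝ (b, λ_1 - a) = (-1, 0.3028); multiply by -1 so the first entry is positive: u = (1, -0.3028).
  ||u|| = √((1)² + (-0.3028)²) = √(1.0917) ≈ 1.0448,
  v_1 = u/||u|| ≈ (0.9571, -0.2898) (||v_1|| = 1).

λ_1 = 18.3028,  λ_2 = 14.6972;  v_1 ≈ (0.9571, -0.2898)


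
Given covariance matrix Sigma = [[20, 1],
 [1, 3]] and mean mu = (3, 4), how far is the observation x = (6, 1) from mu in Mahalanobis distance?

Step 1 — centre the observation: (x - mu) = (3, -3).

Step 2 — invert Sigma. det(Sigma) = 20·3 - (1)² = 59.
  Sigma^{-1} = (1/det) · [[d, -b], [-b, a]] = [[0.0508, -0.0169],
 [-0.0169, 0.339]].

Step 3 — form the quadratic (x - mu)^T · Sigma^{-1} · (x - mu):
  Sigma^{-1} · (x - mu) = (0.2034, -1.0678).
  (x - mu)^T · [Sigma^{-1} · (x - mu)] = (3)·(0.2034) + (-3)·(-1.0678) = 3.8136.

Step 4 — take square root: d = √(3.8136) ≈ 1.9528.

d(x, mu) = √(3.8136) ≈ 1.9528


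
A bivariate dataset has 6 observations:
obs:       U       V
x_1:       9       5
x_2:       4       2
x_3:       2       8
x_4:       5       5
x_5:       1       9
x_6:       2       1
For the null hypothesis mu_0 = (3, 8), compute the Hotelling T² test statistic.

Step 1 — sample mean vector:
  mean(U) = (9 + 4 + 2 + 5 + 1 + 2) / 6 = 23/6 = 3.8333
  mean(V) = (5 + 2 + 8 + 5 + 9 + 1) / 6 = 30/6 = 5
  x̄ = (3.8333, 5),  deviation x̄ - mu_0 = (3.8333, 5) - (3, 8) = (0.8333, -3).

Step 2 — sample covariance matrix, S[i,j] = (1/(n-1)) · Σ_k (x_{k,i} - mean_i) · (x_{k,j} - mean_j), divisor n-1 = 5:
  S[U,U] = ((5.1667)·(5.1667) + (0.1667)·(0.1667) + (-1.8333)·(-1.8333) + (1.1667)·(1.1667) + (-2.8333)·(-2.8333) + (-1.8333)·(-1.8333)) / 5 = 42.8333/5 = 8.5667
  S[U,V] = ((5.1667)·(0) + (0.1667)·(-3) + (-1.8333)·(3) + (1.1667)·(0) + (-2.8333)·(4) + (-1.8333)·(-4)) / 5 = -10/5 = -2
  S[V,V] = ((0)·(0) + (-3)·(-3) + (3)·(3) + (0)·(0) + (4)·(4) + (-4)·(-4)) / 5 = 50/5 = 10
  S = [[8.5667, -2],
 [-2, 10]].

Step 3 — invert S. det(S) = 8.5667·10 - (-2)² = 81.6667.
  S^{-1} = (1/det) · [[d, -b], [-b, a]] = [[0.1224, 0.0245],
 [0.0245, 0.1049]].

Step 4 — quadratic form (x̄ - mu_0)^T · S^{-1} · (x̄ - mu_0):
  S^{-1} · (x̄ - mu_0) = (0.0286, -0.2943),
  (x̄ - mu_0)^T · [...] = (0.8333)·(0.0286) + (-3)·(-0.2943) = 0.9067.

Step 5 — scale by n: T² = 6 · 0.9067 = 5.44.

T² ≈ 5.44


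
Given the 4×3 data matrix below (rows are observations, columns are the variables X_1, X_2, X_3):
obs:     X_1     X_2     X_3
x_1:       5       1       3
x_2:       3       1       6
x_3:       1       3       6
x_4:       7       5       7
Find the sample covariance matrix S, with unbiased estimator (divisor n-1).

Step 1 — column means:
  mean(X_1) = (5 + 3 + 1 + 7) / 4 = 16/4 = 4
  mean(X_2) = (1 + 1 + 3 + 5) / 4 = 10/4 = 2.5
  mean(X_3) = (3 + 6 + 6 + 7) / 4 = 22/4 = 5.5

Step 2 — sample covariance S[i,j] = (1/(n-1)) · Σ_k (x_{k,i} - mean_i) · (x_{k,j} - mean_j), with n-1 = 3.
  S[X_1,X_1] = ((1)·(1) + (-1)·(-1) + (-3)·(-3) + (3)·(3)) / 3 = 20/3 = 6.6667
  S[X_1,X_2] = ((1)·(-1.5) + (-1)·(-1.5) + (-3)·(0.5) + (3)·(2.5)) / 3 = 6/3 = 2
  S[X_1,X_3] = ((1)·(-2.5) + (-1)·(0.5) + (-3)·(0.5) + (3)·(1.5)) / 3 = 0/3 = 0
  S[X_2,X_2] = ((-1.5)·(-1.5) + (-1.5)·(-1.5) + (0.5)·(0.5) + (2.5)·(2.5)) / 3 = 11/3 = 3.6667
  S[X_2,X_3] = ((-1.5)·(-2.5) + (-1.5)·(0.5) + (0.5)·(0.5) + (2.5)·(1.5)) / 3 = 7/3 = 2.3333
  S[X_3,X_3] = ((-2.5)·(-2.5) + (0.5)·(0.5) + (0.5)·(0.5) + (1.5)·(1.5)) / 3 = 9/3 = 3

S is symmetric (S[j,i] = S[i,j]). Assembling:

S = [[6.6667, 2, 0],
 [2, 3.6667, 2.3333],
 [0, 2.3333, 3]]


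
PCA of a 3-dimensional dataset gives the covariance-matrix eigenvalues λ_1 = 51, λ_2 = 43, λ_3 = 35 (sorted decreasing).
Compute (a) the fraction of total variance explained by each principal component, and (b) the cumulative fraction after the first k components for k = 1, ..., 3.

Step 1 — total variance = trace(Sigma) = Σ λ_i = 51 + 43 + 35 = 129.

Step 2 — fraction explained by component i = λ_i / Σ λ:
  PC1: 51/129 = 0.3953
  PC2: 43/129 = 0.3333
  PC3: 35/129 = 0.2713

Step 3 — cumulative fraction after k components = (λ_1 + ... + λ_k) / Σ λ:
  k = 1: 51/129 = 0.3953
  k = 2: (51 + 43)/129 = 94/129 = 0.7287
  k = 3: (51 + 43 + 35)/129 = 129/129 = 1

Summary (fraction, with percent):

explained: PC1 0.3953 (39.53%), PC2 0.3333 (33.33%), PC3 0.2713 (27.13%);  cumulative: 0.3953, 0.7287, 1


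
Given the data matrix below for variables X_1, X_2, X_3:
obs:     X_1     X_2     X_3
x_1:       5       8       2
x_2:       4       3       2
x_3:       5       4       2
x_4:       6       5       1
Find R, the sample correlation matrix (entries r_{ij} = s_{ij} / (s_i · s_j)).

Step 1 — column means:
  mean(X_1) = (5 + 4 + 5 + 6) / 4 = 20/4 = 5
  mean(X_2) = (8 + 3 + 4 + 5) / 4 = 20/4 = 5
  mean(X_3) = (2 + 2 + 2 + 1) / 4 = 7/4 = 1.75

Step 2 — sample variances and covariances s[i,j] = (1/(n-1)) · Σ_k (x_{k,i} - mean_i) · (x_{k,j} - mean_j), with n-1 = 3:
  s[X_1,X_1] = ((0)·(0) + (-1)·(-1) + (0)·(0) + (1)·(1)) / 3 = 2/3 = 0.6667
  s[X_1,X_2] = ((0)·(3) + (-1)·(-2) + (0)·(-1) + (1)·(0)) / 3 = 2/3 = 0.6667
  s[X_1,X_3] = ((0)·(0.25) + (-1)·(0.25) + (0)·(0.25) + (1)·(-0.75)) / 3 = -1/3 = -0.3333
  s[X_2,X_2] = ((3)·(3) + (-2)·(-2) + (-1)·(-1) + (0)·(0)) / 3 = 14/3 = 4.6667
  s[X_2,X_3] = ((3)·(0.25) + (-2)·(0.25) + (-1)·(0.25) + (0)·(-0.75)) / 3 = 0/3 = 0
  s[X_3,X_3] = ((0.25)·(0.25) + (0.25)·(0.25) + (0.25)·(0.25) + (-0.75)·(-0.75)) / 3 = 0.75/3 = 0.25
  Sample standard deviations s_i = √(s[i,i]):
  s(X_1) = √(0.6667) = 0.8165
  s(X_2) = √(4.6667) = 2.1602
  s(X_3) = √(0.25) = 0.5

Step 3 — r_{ij} = s_{ij} / (s_i · s_j):
  r[X_1,X_1] = 1 (diagonal).
  r[X_1,X_2] = 0.6667 / (0.8165 · 2.1602) = 0.6667 / 1.7638 = 0.378
  r[X_1,X_3] = -0.3333 / (0.8165 · 0.5) = -0.3333 / 0.4082 = -0.8165
  r[X_2,X_2] = 1 (diagonal).
  r[X_2,X_3] = 0 / (2.1602 · 0.5) = 0 / 1.0801 = 0
  r[X_3,X_3] = 1 (diagonal).

R is symmetric with unit diagonal. Assembling:

R = [[1, 0.378, -0.8165],
 [0.378, 1, 0],
 [-0.8165, 0, 1]]


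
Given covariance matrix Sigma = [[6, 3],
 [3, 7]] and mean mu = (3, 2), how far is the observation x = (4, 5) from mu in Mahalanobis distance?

Step 1 — centre the observation: (x - mu) = (1, 3).

Step 2 — invert Sigma. det(Sigma) = 6·7 - (3)² = 33.
  Sigma^{-1} = (1/det) · [[d, -b], [-b, a]] = [[0.2121, -0.0909],
 [-0.0909, 0.1818]].

Step 3 — form the quadratic (x - mu)^T · Sigma^{-1} · (x - mu):
  Sigma^{-1} · (x - mu) = (-0.0606, 0.4545).
  (x - mu)^T · [Sigma^{-1} · (x - mu)] = (1)·(-0.0606) + (3)·(0.4545) = 1.303.

Step 4 — take square root: d = √(1.303) ≈ 1.1415.

d(x, mu) = √(1.303) ≈ 1.1415


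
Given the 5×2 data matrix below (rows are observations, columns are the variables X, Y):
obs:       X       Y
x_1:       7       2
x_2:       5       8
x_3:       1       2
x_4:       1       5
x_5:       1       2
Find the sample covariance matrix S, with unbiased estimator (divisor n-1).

Step 1 — column means:
  mean(X) = (7 + 5 + 1 + 1 + 1) / 5 = 15/5 = 3
  mean(Y) = (2 + 8 + 2 + 5 + 2) / 5 = 19/5 = 3.8

Step 2 — sample covariance S[i,j] = (1/(n-1)) · Σ_k (x_{k,i} - mean_i) · (x_{k,j} - mean_j), with n-1 = 4.
  S[X,X] = ((4)·(4) + (2)·(2) + (-2)·(-2) + (-2)·(-2) + (-2)·(-2)) / 4 = 32/4 = 8
  S[X,Y] = ((4)·(-1.8) + (2)·(4.2) + (-2)·(-1.8) + (-2)·(1.2) + (-2)·(-1.8)) / 4 = 6/4 = 1.5
  S[Y,Y] = ((-1.8)·(-1.8) + (4.2)·(4.2) + (-1.8)·(-1.8) + (1.2)·(1.2) + (-1.8)·(-1.8)) / 4 = 28.8/4 = 7.2

S is symmetric (S[j,i] = S[i,j]). Assembling:

S = [[8, 1.5],
 [1.5, 7.2]]


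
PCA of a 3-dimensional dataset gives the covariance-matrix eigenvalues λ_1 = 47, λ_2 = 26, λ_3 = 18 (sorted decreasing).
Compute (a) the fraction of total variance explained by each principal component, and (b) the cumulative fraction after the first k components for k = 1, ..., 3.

Step 1 — total variance = trace(Sigma) = Σ λ_i = 47 + 26 + 18 = 91.

Step 2 — fraction explained by component i = λ_i / Σ λ:
  PC1: 47/91 = 0.5165
  PC2: 26/91 = 0.2857
  PC3: 18/91 = 0.1978

Step 3 — cumulative fraction after k components = (λ_1 + ... + λ_k) / Σ λ:
  k = 1: 47/91 = 0.5165
  k = 2: (47 + 26)/91 = 73/91 = 0.8022
  k = 3: (47 + 26 + 18)/91 = 91/91 = 1

Summary (fraction, with percent):

explained: PC1 0.5165 (51.65%), PC2 0.2857 (28.57%), PC3 0.1978 (19.78%);  cumulative: 0.5165, 0.8022, 1


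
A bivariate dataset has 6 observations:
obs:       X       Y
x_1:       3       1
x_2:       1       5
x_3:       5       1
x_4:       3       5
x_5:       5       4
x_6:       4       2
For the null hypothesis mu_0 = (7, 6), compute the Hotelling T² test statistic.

Step 1 — sample mean vector:
  mean(X) = (3 + 1 + 5 + 3 + 5 + 4) / 6 = 21/6 = 3.5
  mean(Y) = (1 + 5 + 1 + 5 + 4 + 2) / 6 = 18/6 = 3
  x̄ = (3.5, 3),  deviation x̄ - mu_0 = (3.5, 3) - (7, 6) = (-3.5, -3).

Step 2 — sample covariance matrix, S[i,j] = (1/(n-1)) · Σ_k (x_{k,i} - mean_i) · (x_{k,j} - mean_j), divisor n-1 = 5:
  S[X,X] = ((-0.5)·(-0.5) + (-2.5)·(-2.5) + (1.5)·(1.5) + (-0.5)·(-0.5) + (1.5)·(1.5) + (0.5)·(0.5)) / 5 = 11.5/5 = 2.3
  S[X,Y] = ((-0.5)·(-2) + (-2.5)·(2) + (1.5)·(-2) + (-0.5)·(2) + (1.5)·(1) + (0.5)·(-1)) / 5 = -7/5 = -1.4
  S[Y,Y] = ((-2)·(-2) + (2)·(2) + (-2)·(-2) + (2)·(2) + (1)·(1) + (-1)·(-1)) / 5 = 18/5 = 3.6
  S = [[2.3, -1.4],
 [-1.4, 3.6]].

Step 3 — invert S. det(S) = 2.3·3.6 - (-1.4)² = 6.32.
  S^{-1} = (1/det) · [[d, -b], [-b, a]] = [[0.5696, 0.2215],
 [0.2215, 0.3639]].

Step 4 — quadratic form (x̄ - mu_0)^T · S^{-1} · (x̄ - mu_0):
  S^{-1} · (x̄ - mu_0) = (-2.6582, -1.8671),
  (x̄ - mu_0)^T · [...] = (-3.5)·(-2.6582) + (-3)·(-1.8671) = 14.9051.

Step 5 — scale by n: T² = 6 · 14.9051 = 89.4304.

T² ≈ 89.4304


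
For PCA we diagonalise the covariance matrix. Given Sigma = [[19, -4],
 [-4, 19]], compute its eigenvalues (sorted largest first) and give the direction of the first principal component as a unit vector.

Step 1 — characteristic polynomial of 2×2 Sigma:
  det(Sigma - λI) = λ² - trace · λ + det = 0.
  trace = 19 + 19 = 38, det = 19·19 - (-4)² = 345.
Step 2 — discriminant:
  Δ = trace² - 4·det = 1444 - 1380 = 64.
Step 3 — eigenvalues:
  λ = (trace ± √Δ)/2 = (38 ± 8)/2,
  λ_1 = 23,  λ_2 = 15.

Step 4 — unit eigenvector for λ_1: solve (Sigma - λ_1 I)v = 0. First row:
  (19 - 23)·v_x + (-4)·v_y = 0, i.e. (-4)·v_x + (-4)·v_y = 0,
  so v ∝ (b, λ_1 - a) = (-4, 4); multiply by -1 so the first entry is positive: u = (4, -4).
  ||u|| = √((4)² + (-4)²) = √(32) ≈ 5.6569,
  v_1 = u/||u|| ≈ (0.7071, -0.7071) (||v_1|| = 1).

λ_1 = 23,  λ_2 = 15;  v_1 ≈ (0.7071, -0.7071)


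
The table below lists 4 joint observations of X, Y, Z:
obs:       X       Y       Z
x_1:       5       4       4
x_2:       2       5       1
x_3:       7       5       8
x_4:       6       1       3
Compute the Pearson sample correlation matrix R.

Step 1 — column means:
  mean(X) = (5 + 2 + 7 + 6) / 4 = 20/4 = 5
  mean(Y) = (4 + 5 + 5 + 1) / 4 = 15/4 = 3.75
  mean(Z) = (4 + 1 + 8 + 3) / 4 = 16/4 = 4

Step 2 — sample variances and covariances s[i,j] = (1/(n-1)) · Σ_k (x_{k,i} - mean_i) · (x_{k,j} - mean_j), with n-1 = 3:
  s[X,X] = ((0)·(0) + (-3)·(-3) + (2)·(2) + (1)·(1)) / 3 = 14/3 = 4.6667
  s[X,Y] = ((0)·(0.25) + (-3)·(1.25) + (2)·(1.25) + (1)·(-2.75)) / 3 = -4/3 = -1.3333
  s[X,Z] = ((0)·(0) + (-3)·(-3) + (2)·(4) + (1)·(-1)) / 3 = 16/3 = 5.3333
  s[Y,Y] = ((0.25)·(0.25) + (1.25)·(1.25) + (1.25)·(1.25) + (-2.75)·(-2.75)) / 3 = 10.75/3 = 3.5833
  s[Y,Z] = ((0.25)·(0) + (1.25)·(-3) + (1.25)·(4) + (-2.75)·(-1)) / 3 = 4/3 = 1.3333
  s[Z,Z] = ((0)·(0) + (-3)·(-3) + (4)·(4) + (-1)·(-1)) / 3 = 26/3 = 8.6667
  Sample standard deviations s_i = √(s[i,i]):
  s(X) = √(4.6667) = 2.1602
  s(Y) = √(3.5833) = 1.893
  s(Z) = √(8.6667) = 2.9439

Step 3 — r_{ij} = s_{ij} / (s_i · s_j):
  r[X,X] = 1 (diagonal).
  r[X,Y] = -1.3333 / (2.1602 · 1.893) = -1.3333 / 4.0893 = -0.3261
  r[X,Z] = 5.3333 / (2.1602 · 2.9439) = 5.3333 / 6.3596 = 0.8386
  r[Y,Y] = 1 (diagonal).
  r[Y,Z] = 1.3333 / (1.893 · 2.9439) = 1.3333 / 5.5728 = 0.2393
  r[Z,Z] = 1 (diagonal).

R is symmetric with unit diagonal. Assembling:

R = [[1, -0.3261, 0.8386],
 [-0.3261, 1, 0.2393],
 [0.8386, 0.2393, 1]]


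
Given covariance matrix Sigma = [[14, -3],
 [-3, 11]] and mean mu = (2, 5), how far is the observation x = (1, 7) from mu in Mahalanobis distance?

Step 1 — centre the observation: (x - mu) = (-1, 2).

Step 2 — invert Sigma. det(Sigma) = 14·11 - (-3)² = 145.
  Sigma^{-1} = (1/det) · [[d, -b], [-b, a]] = [[0.0759, 0.0207],
 [0.0207, 0.0966]].

Step 3 — form the quadratic (x - mu)^T · Sigma^{-1} · (x - mu):
  Sigma^{-1} · (x - mu) = (-0.0345, 0.1724).
  (x - mu)^T · [Sigma^{-1} · (x - mu)] = (-1)·(-0.0345) + (2)·(0.1724) = 0.3793.

Step 4 — take square root: d = √(0.3793) ≈ 0.6159.

d(x, mu) = √(0.3793) ≈ 0.6159


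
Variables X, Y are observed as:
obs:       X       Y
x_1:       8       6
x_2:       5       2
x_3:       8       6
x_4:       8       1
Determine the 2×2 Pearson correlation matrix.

Step 1 — column means:
  mean(X) = (8 + 5 + 8 + 8) / 4 = 29/4 = 7.25
  mean(Y) = (6 + 2 + 6 + 1) / 4 = 15/4 = 3.75

Step 2 — sample variances and covariances s[i,j] = (1/(n-1)) · Σ_k (x_{k,i} - mean_i) · (x_{k,j} - mean_j), with n-1 = 3:
  s[X,X] = ((0.75)·(0.75) + (-2.25)·(-2.25) + (0.75)·(0.75) + (0.75)·(0.75)) / 3 = 6.75/3 = 2.25
  s[X,Y] = ((0.75)·(2.25) + (-2.25)·(-1.75) + (0.75)·(2.25) + (0.75)·(-2.75)) / 3 = 5.25/3 = 1.75
  s[Y,Y] = ((2.25)·(2.25) + (-1.75)·(-1.75) + (2.25)·(2.25) + (-2.75)·(-2.75)) / 3 = 20.75/3 = 6.9167
  Sample standard deviations s_i = √(s[i,i]):
  s(X) = √(2.25) = 1.5
  s(Y) = √(6.9167) = 2.63

Step 3 — r_{ij} = s_{ij} / (s_i · s_j):
  r[X,X] = 1 (diagonal).
  r[X,Y] = 1.75 / (1.5 · 2.63) = 1.75 / 3.9449 = 0.4436
  r[Y,Y] = 1 (diagonal).

R is symmetric with unit diagonal. Assembling:

R = [[1, 0.4436],
 [0.4436, 1]]
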